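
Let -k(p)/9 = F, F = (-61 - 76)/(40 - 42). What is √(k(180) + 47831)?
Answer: √188858/2 ≈ 217.29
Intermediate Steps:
F = 137/2 (F = -137/(-2) = -137*(-½) = 137/2 ≈ 68.500)
k(p) = -1233/2 (k(p) = -9*137/2 = -1233/2)
√(k(180) + 47831) = √(-1233/2 + 47831) = √(94429/2) = √188858/2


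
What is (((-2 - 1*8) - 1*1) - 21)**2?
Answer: 1024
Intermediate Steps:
(((-2 - 1*8) - 1*1) - 21)**2 = (((-2 - 8) - 1) - 21)**2 = ((-10 - 1) - 21)**2 = (-11 - 21)**2 = (-32)**2 = 1024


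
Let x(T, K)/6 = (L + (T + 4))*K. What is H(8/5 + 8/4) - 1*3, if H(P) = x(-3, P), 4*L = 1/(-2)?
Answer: 159/10 ≈ 15.900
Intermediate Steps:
L = -⅛ (L = (¼)/(-2) = (¼)*(-½) = -⅛ ≈ -0.12500)
x(T, K) = 6*K*(31/8 + T) (x(T, K) = 6*((-⅛ + (T + 4))*K) = 6*((-⅛ + (4 + T))*K) = 6*((31/8 + T)*K) = 6*(K*(31/8 + T)) = 6*K*(31/8 + T))
H(P) = 21*P/4 (H(P) = 3*P*(31 + 8*(-3))/4 = 3*P*(31 - 24)/4 = (¾)*P*7 = 21*P/4)
H(8/5 + 8/4) - 1*3 = 21*(8/5 + 8/4)/4 - 1*3 = 21*(8*(⅕) + 8*(¼))/4 - 3 = 21*(8/5 + 2)/4 - 3 = (21/4)*(18/5) - 3 = 189/10 - 3 = 159/10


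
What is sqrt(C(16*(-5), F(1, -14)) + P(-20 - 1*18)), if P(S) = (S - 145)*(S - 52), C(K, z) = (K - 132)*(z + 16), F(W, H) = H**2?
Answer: I*sqrt(28474) ≈ 168.74*I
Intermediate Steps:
C(K, z) = (-132 + K)*(16 + z)
P(S) = (-145 + S)*(-52 + S)
sqrt(C(16*(-5), F(1, -14)) + P(-20 - 1*18)) = sqrt((-2112 - 132*(-14)**2 + 16*(16*(-5)) + (16*(-5))*(-14)**2) + (7540 + (-20 - 1*18)**2 - 197*(-20 - 1*18))) = sqrt((-2112 - 132*196 + 16*(-80) - 80*196) + (7540 + (-20 - 18)**2 - 197*(-20 - 18))) = sqrt((-2112 - 25872 - 1280 - 15680) + (7540 + (-38)**2 - 197*(-38))) = sqrt(-44944 + (7540 + 1444 + 7486)) = sqrt(-44944 + 16470) = sqrt(-28474) = I*sqrt(28474)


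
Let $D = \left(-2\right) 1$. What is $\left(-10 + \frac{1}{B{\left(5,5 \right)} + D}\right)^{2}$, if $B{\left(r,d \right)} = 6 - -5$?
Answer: $\frac{7921}{81} \approx 97.79$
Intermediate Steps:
$B{\left(r,d \right)} = 11$ ($B{\left(r,d \right)} = 6 + 5 = 11$)
$D = -2$
$\left(-10 + \frac{1}{B{\left(5,5 \right)} + D}\right)^{2} = \left(-10 + \frac{1}{11 - 2}\right)^{2} = \left(-10 + \frac{1}{9}\right)^{2} = \left(- \frac{89}{9}\right)^{2} = \frac{7921}{81}$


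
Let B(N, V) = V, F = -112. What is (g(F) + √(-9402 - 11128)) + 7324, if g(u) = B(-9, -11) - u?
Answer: 7425 + I*√20530 ≈ 7425.0 + 143.28*I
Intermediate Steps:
g(u) = -11 - u
(g(F) + √(-9402 - 11128)) + 7324 = ((-11 - 1*(-112)) + √(-9402 - 11128)) + 7324 = ((-11 + 112) + √(-20530)) + 7324 = (101 + I*√20530) + 7324 = 7425 + I*√20530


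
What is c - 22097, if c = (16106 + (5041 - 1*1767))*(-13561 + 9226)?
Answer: -84034397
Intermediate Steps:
c = -84012300 (c = (16106 + (5041 - 1767))*(-4335) = (16106 + 3274)*(-4335) = 19380*(-4335) = -84012300)
c - 22097 = -84012300 - 22097 = -84034397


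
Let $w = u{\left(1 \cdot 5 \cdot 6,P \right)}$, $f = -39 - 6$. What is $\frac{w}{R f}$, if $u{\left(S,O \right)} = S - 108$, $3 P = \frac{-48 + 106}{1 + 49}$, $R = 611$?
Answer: $\frac{2}{705} \approx 0.0028369$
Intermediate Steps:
$f = -45$
$P = \frac{29}{75}$ ($P = \frac{\left(-48 + 106\right) \frac{1}{1 + 49}}{3} = \frac{58 \cdot \frac{1}{50}}{3} = \frac{1}{3} \cdot \frac{29}{25} = \frac{29}{75} \approx 0.38667$)
$u{\left(S,O \right)} = -108 + S$
$w = -78$ ($w = -108 + 1 \cdot 5 \cdot 6 = -108 + 5 \cdot 6 = -108 + 30 = -78$)
$\frac{w}{R f} = - \frac{78}{611 \left(-45\right)} = - \frac{78}{-27495} = \left(-78\right) \left(- \frac{1}{27495}\right) = \frac{2}{705}$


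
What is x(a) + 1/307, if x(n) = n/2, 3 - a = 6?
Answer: -919/614 ≈ -1.4967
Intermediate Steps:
a = -3 (a = 3 - 1*6 = 3 - 6 = -3)
x(n) = n/2 (x(n) = n*(½) = n/2)
x(a) + 1/307 = (½)*(-3) + 1/307 = -3/2 + 1/307 = -919/614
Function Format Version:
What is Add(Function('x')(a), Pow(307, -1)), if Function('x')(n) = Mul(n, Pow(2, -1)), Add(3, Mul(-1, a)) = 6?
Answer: Rational(-919, 614) ≈ -1.4967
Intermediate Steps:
a = -3 (a = Add(3, Mul(-1, 6)) = Add(3, -6) = -3)
Function('x')(n) = Mul(Rational(1, 2), n) (Function('x')(n) = Mul(n, Rational(1, 2)) = Mul(Rational(1, 2), n))
Add(Function('x')(a), Pow(307, -1)) = Add(Mul(Rational(1, 2), -3), Pow(307, -1)) = Add(Rational(-3, 2), Rational(1, 307)) = Rational(-919, 614)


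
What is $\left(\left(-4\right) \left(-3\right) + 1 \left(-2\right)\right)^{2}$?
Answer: $100$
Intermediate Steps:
$\left(\left(-4\right) \left(-3\right) + 1 \left(-2\right)\right)^{2} = \left(12 - 2\right)^{2} = 10^{2} = 100$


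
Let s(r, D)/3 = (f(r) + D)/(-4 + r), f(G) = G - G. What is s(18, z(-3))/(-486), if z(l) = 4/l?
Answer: 1/1701 ≈ 0.00058789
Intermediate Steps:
f(G) = 0
s(r, D) = 3*D/(-4 + r) (s(r, D) = 3*((0 + D)/(-4 + r)) = 3*(D/(-4 + r)) = 3*D/(-4 + r))
s(18, z(-3))/(-486) = (3*(4/(-3))/(-4 + 18))/(-486) = (3*(4*(-⅓))/14)*(-1/486) = (3*(-4/3)*(1/14))*(-1/486) = -2/7*(-1/486) = 1/1701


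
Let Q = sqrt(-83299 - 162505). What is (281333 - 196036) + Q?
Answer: 85297 + 2*I*sqrt(61451) ≈ 85297.0 + 495.79*I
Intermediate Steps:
Q = 2*I*sqrt(61451) (Q = sqrt(-245804) = 2*I*sqrt(61451) ≈ 495.79*I)
(281333 - 196036) + Q = (281333 - 196036) + 2*I*sqrt(61451) = 85297 + 2*I*sqrt(61451)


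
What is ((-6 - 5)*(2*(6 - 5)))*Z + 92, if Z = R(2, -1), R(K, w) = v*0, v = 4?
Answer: 92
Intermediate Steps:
R(K, w) = 0 (R(K, w) = 4*0 = 0)
Z = 0
((-6 - 5)*(2*(6 - 5)))*Z + 92 = ((-6 - 5)*(2*(6 - 5)))*0 + 92 = -22*0 + 92 = 0 + 92 = 92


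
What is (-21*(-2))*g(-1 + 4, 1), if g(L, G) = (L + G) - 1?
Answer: 126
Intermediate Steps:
g(L, G) = -1 + G + L (g(L, G) = (G + L) - 1 = -1 + G + L)
(-21*(-2))*g(-1 + 4, 1) = (-21*(-2))*(-1 + 1 + (-1 + 4)) = 42*(-1 + 1 + 3) = 42*3 = 126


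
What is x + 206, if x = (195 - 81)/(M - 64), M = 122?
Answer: 6031/29 ≈ 207.97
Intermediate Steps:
x = 57/29 (x = (195 - 81)/(122 - 64) = 114/58 = 114*(1/58) = 57/29 ≈ 1.9655)
x + 206 = 57/29 + 206 = 6031/29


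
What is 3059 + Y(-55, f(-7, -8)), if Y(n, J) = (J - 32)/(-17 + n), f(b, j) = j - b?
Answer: 73427/24 ≈ 3059.5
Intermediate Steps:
Y(n, J) = (-32 + J)/(-17 + n)
3059 + Y(-55, f(-7, -8)) = 3059 + (-32 + (-8 - 1*(-7)))/(-17 - 55) = 3059 + (-32 + (-8 + 7))/(-72) = 3059 - (-32 - 1)/72 = 3059 - 1/72*(-33) = 3059 + 11/24 = 73427/24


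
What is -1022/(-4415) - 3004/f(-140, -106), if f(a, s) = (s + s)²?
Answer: 8167527/49606940 ≈ 0.16464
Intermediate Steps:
f(a, s) = 4*s² (f(a, s) = (2*s)² = 4*s²)
-1022/(-4415) - 3004/f(-140, -106) = -1022/(-4415) - 3004/(4*(-106)²) = -1022*(-1/4415) - 3004/(4*11236) = 1022/4415 - 3004/44944 = 1022/4415 - 3004*1/44944 = 1022/4415 - 751/11236 = 8167527/49606940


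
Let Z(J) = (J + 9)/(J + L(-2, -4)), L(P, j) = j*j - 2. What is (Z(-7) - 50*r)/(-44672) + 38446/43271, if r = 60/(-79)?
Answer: 474419846459/534475083968 ≈ 0.88764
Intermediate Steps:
r = -60/79 (r = 60*(-1/79) = -60/79 ≈ -0.75949)
L(P, j) = -2 + j**2 (L(P, j) = j**2 - 2 = -2 + j**2)
Z(J) = (9 + J)/(14 + J) (Z(J) = (J + 9)/(J + (-2 + (-4)**2)) = (9 + J)/(J + (-2 + 16)) = (9 + J)/(J + 14) = (9 + J)/(14 + J))
(Z(-7) - 50*r)/(-44672) + 38446/43271 = ((9 - 7)/(14 - 7) - 50*(-60/79))/(-44672) + 38446/43271 = (2/7 + 3000/79)*(-1/44672) + 38446*(1/43271) = ((1/7)*2 + 3000/79)*(-1/44672) + 38446/43271 = (2/7 + 3000/79)*(-1/44672) + 38446/43271 = (21158/553)*(-1/44672) + 38446/43271 = -10579/12351808 + 38446/43271 = 474419846459/534475083968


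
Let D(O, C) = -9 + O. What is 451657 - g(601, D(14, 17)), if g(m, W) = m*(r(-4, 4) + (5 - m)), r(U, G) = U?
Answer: 812257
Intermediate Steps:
g(m, W) = m*(1 - m) (g(m, W) = m*(-4 + (5 - m)) = m*(1 - m))
451657 - g(601, D(14, 17)) = 451657 - 601*(1 - 1*601) = 451657 - 601*(1 - 601) = 451657 - 601*(-600) = 451657 - 1*(-360600) = 451657 + 360600 = 812257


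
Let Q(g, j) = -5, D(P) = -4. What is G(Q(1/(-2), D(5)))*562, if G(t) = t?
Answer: -2810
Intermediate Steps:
G(Q(1/(-2), D(5)))*562 = -5*562 = -2810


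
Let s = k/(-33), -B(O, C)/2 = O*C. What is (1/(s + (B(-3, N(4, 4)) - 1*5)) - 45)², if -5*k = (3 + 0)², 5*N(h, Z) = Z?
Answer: 172225/64 ≈ 2691.0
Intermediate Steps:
N(h, Z) = Z/5
B(O, C) = -2*C*O (B(O, C) = -2*O*C = -2*C*O)
k = -9/5 (k = -(3 + 0)²/5 = -⅕*3² = -⅕*9 = -9/5 ≈ -1.8000)
s = 3/55 (s = -9/5/(-33) = -9/5*(-1/33) = 3/55 ≈ 0.054545)
(1/(s + (B(-3, N(4, 4)) - 1*5)) - 45)² = (1/(3/55 + (-2*(⅕)*4*(-3) - 1*5)) - 45)² = (1/(3/55 + (-2*⅘*(-3) - 5)) - 45)² = (1/(3/55 + (24/5 - 5)) - 45)² = (1/(3/55 - ⅕) - 45)² = (1/(-8/55) - 45)² = (-55/8 - 45)² = (-415/8)² = 172225/64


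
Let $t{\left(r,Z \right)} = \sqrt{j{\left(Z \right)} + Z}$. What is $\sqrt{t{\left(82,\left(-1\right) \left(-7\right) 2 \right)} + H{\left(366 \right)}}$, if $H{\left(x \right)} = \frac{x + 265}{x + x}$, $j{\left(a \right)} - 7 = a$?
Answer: $\frac{\sqrt{115473 + 133956 \sqrt{35}}}{366} \approx 2.6035$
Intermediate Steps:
$j{\left(a \right)} = 7 + a$
$H{\left(x \right)} = \frac{265 + x}{2 x}$
$t{\left(r,Z \right)} = \sqrt{7 + 2 Z}$ ($t{\left(r,Z \right)} = \sqrt{\left(7 + Z\right) + Z} = \sqrt{7 + 2 Z}$)
$\sqrt{t{\left(82,\left(-1\right) \left(-7\right) 2 \right)} + H{\left(366 \right)}} = \sqrt{\sqrt{7 + 2 \left(-1\right) \left(-7\right) 2} + \frac{265 + 366}{2 \cdot 366}} = \sqrt{\sqrt{7 + 2 \cdot 7 \cdot 2} + \frac{1}{2} \cdot \frac{1}{366} \cdot 631} = \sqrt{\sqrt{7 + 2 \cdot 14} + \frac{631}{732}} = \sqrt{\sqrt{7 + 28} + \frac{631}{732}} = \sqrt{\sqrt{35} + \frac{631}{732}} = \sqrt{\frac{631}{732} + \sqrt{35}}$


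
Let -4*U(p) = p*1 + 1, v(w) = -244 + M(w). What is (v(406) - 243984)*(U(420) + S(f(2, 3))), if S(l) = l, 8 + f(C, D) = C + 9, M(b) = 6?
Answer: 49943399/2 ≈ 2.4972e+7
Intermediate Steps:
f(C, D) = 1 + C (f(C, D) = -8 + (C + 9) = -8 + (9 + C) = 1 + C)
v(w) = -238 (v(w) = -244 + 6 = -238)
U(p) = -¼ - p/4 (U(p) = -(p*1 + 1)/4 = -(p + 1)/4 = -(1 + p)/4 = -¼ - p/4)
(v(406) - 243984)*(U(420) + S(f(2, 3))) = (-238 - 243984)*((-¼ - ¼*420) + (1 + 2)) = -244222*((-¼ - 105) + 3) = -244222*(-421/4 + 3) = -244222*(-409/4) = 49943399/2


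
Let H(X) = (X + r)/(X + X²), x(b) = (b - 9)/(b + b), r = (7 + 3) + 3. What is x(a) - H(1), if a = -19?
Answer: -119/19 ≈ -6.2632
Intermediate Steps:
r = 13 (r = 10 + 3 = 13)
x(b) = (-9 + b)/(2*b) (x(b) = (-9 + b)/((2*b)) = (-9 + b)*(1/(2*b)) = (-9 + b)/(2*b))
H(X) = (13 + X)/(X + X²) (H(X) = (X + 13)/(X + X²) = (13 + X)/(X + X²))
x(a) - H(1) = (½)*(-9 - 19)/(-19) - (13 + 1)/(1*(1 + 1)) = (½)*(-1/19)*(-28) - 14/2 = 14/19 - 14/2 = 14/19 - 1*7 = 14/19 - 7 = -119/19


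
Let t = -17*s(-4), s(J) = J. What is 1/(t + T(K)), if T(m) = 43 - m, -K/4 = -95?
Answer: -1/269 ≈ -0.0037175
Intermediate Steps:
K = 380 (K = -4*(-95) = 380)
t = 68 (t = -17*(-4) = 68)
1/(t + T(K)) = 1/(68 + (43 - 1*380)) = 1/(68 + (43 - 380)) = 1/(68 - 337) = 1/(-269) = -1/269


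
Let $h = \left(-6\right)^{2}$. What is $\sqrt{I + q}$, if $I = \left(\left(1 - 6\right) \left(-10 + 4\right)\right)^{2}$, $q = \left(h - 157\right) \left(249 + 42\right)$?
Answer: $i \sqrt{34311} \approx 185.23 i$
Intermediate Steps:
$h = 36$
$q = -35211$ ($q = \left(36 - 157\right) \left(249 + 42\right) = \left(-121\right) 291 = -35211$)
$I = 900$ ($I = \left(\left(-5\right) \left(-6\right)\right)^{2} = 30^{2} = 900$)
$\sqrt{I + q} = \sqrt{900 - 35211} = \sqrt{-34311} = i \sqrt{34311}$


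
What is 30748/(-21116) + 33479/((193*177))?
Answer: -85859966/180335919 ≈ -0.47611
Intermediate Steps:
30748/(-21116) + 33479/((193*177)) = 30748*(-1/21116) + 33479/34161 = -7687/5279 + 33479*(1/34161) = -7687/5279 + 33479/34161 = -85859966/180335919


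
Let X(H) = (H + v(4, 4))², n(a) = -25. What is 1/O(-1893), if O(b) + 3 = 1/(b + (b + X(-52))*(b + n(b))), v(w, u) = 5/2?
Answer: -2141397/6424193 ≈ -0.33333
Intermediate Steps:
v(w, u) = 5/2 (v(w, u) = 5*(½) = 5/2)
X(H) = (5/2 + H)² (X(H) = (H + 5/2)² = (5/2 + H)²)
O(b) = -3 + 1/(b + (-25 + b)*(9801/4 + b)) (O(b) = -3 + 1/(b + (b + (5 + 2*(-52))²/4)*(b - 25)) = -3 + 1/(b + (b + (5 - 104)²/4)*(-25 + b)) = -3 + 1/(b + (b + (¼)*(-99)²)*(-25 + b)) = -3 + 1/(b + (b + (¼)*9801)*(-25 + b)) = -3 + 1/(b + (b + 9801/4)*(-25 + b)) = -3 + 1/(b + (9801/4 + b)*(-25 + b)) = -3 + 1/(b + (-25 + b)*(9801/4 + b)))
1/O(-1893) = 1/((735079 - 29115*(-1893) - 12*(-1893)²)/(-245025 + 4*(-1893)² + 9705*(-1893))) = 1/((735079 + 55114695 - 12*3583449)/(-245025 + 4*3583449 - 18371565)) = 1/((735079 + 55114695 - 43001388)/(-245025 + 14333796 - 18371565)) = 1/(12848386/(-4282794)) = 1/(-1/4282794*12848386) = 1/(-6424193/2141397) = -2141397/6424193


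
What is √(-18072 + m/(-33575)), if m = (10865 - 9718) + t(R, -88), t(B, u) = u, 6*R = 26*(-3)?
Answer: I*√814890040437/6715 ≈ 134.43*I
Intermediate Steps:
R = -13 (R = (26*(-3))/6 = (⅙)*(-78) = -13)
m = 1059 (m = (10865 - 9718) - 88 = 1147 - 88 = 1059)
√(-18072 + m/(-33575)) = √(-18072 + 1059/(-33575)) = √(-18072 + 1059*(-1/33575)) = √(-18072 - 1059/33575) = √(-606768459/33575) = I*√814890040437/6715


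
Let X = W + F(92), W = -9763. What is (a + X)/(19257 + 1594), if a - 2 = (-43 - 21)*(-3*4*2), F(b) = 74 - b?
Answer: -8243/20851 ≈ -0.39533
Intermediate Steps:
a = 1538 (a = 2 + (-43 - 21)*(-3*4*2) = 2 - (-768)*2 = 2 - 64*(-24) = 2 + 1536 = 1538)
X = -9781 (X = -9763 + (74 - 1*92) = -9763 + (74 - 92) = -9763 - 18 = -9781)
(a + X)/(19257 + 1594) = (1538 - 9781)/(19257 + 1594) = -8243/20851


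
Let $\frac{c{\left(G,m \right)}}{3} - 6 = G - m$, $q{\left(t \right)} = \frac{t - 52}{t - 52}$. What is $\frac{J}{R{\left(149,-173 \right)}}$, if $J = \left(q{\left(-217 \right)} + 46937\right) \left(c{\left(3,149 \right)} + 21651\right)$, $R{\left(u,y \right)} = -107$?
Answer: $- \frac{996540678}{107} \approx -9.3135 \cdot 10^{6}$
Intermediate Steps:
$q{\left(t \right)} = 1$ ($q{\left(t \right)} = \frac{-52 + t}{-52 + t} = 1$)
$c{\left(G,m \right)} = 18 - 3 m + 3 G$ ($c{\left(G,m \right)} = 18 + 3 \left(G - m\right) = 18 + \left(- 3 m + 3 G\right) = 18 - 3 m + 3 G$)
$J = 996540678$ ($J = \left(1 + 46937\right) \left(\left(18 - 447 + 3 \cdot 3\right) + 21651\right) = 46938 \left(\left(18 - 447 + 9\right) + 21651\right) = 46938 \left(-420 + 21651\right) = 46938 \cdot 21231 = 996540678$)
$\frac{J}{R{\left(149,-173 \right)}} = \frac{996540678}{-107} = 996540678 \left(- \frac{1}{107}\right) = - \frac{996540678}{107}$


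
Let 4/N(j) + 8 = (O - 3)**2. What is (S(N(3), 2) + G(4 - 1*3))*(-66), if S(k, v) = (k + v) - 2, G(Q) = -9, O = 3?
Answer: 627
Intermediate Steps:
N(j) = -1/2 (N(j) = 4/(-8 + (3 - 3)**2) = 4/(-8 + 0**2) = 4/(-8 + 0) = 4/(-8) = 4*(-1/8) = -1/2)
S(k, v) = -2 + k + v
(S(N(3), 2) + G(4 - 1*3))*(-66) = ((-2 - 1/2 + 2) - 9)*(-66) = (-1/2 - 9)*(-66) = -19/2*(-66) = 627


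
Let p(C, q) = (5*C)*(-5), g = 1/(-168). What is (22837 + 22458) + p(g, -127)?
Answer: 7609585/168 ≈ 45295.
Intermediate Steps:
g = -1/168 ≈ -0.0059524
p(C, q) = -25*C
(22837 + 22458) + p(g, -127) = (22837 + 22458) - 25*(-1/168) = 45295 + 25/168 = 7609585/168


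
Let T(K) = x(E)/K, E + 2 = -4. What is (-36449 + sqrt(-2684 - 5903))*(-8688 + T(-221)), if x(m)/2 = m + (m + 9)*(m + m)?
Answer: 69980767836/221 - 1919964*I*sqrt(8587)/221 ≈ 3.1666e+8 - 8.0505e+5*I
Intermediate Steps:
E = -6 (E = -2 - 4 = -6)
x(m) = 2*m + 4*m*(9 + m) (x(m) = 2*(m + (m + 9)*(m + m)) = 2*(m + (9 + m)*(2*m)) = 2*(m + 2*m*(9 + m)) = 2*m + 4*m*(9 + m))
T(K) = -84/K (T(K) = (2*(-6)*(19 + 2*(-6)))/K = (2*(-6)*(19 - 12))/K = (2*(-6)*7)/K = -84/K)
(-36449 + sqrt(-2684 - 5903))*(-8688 + T(-221)) = (-36449 + sqrt(-2684 - 5903))*(-8688 - 84/(-221)) = (-36449 + sqrt(-8587))*(-8688 - 84*(-1/221)) = (-36449 + I*sqrt(8587))*(-8688 + 84/221) = (-36449 + I*sqrt(8587))*(-1919964/221) = 69980767836/221 - 1919964*I*sqrt(8587)/221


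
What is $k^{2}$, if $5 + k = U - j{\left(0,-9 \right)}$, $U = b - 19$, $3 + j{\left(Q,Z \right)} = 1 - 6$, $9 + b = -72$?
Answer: $9409$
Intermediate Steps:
$b = -81$ ($b = -9 - 72 = -81$)
$j{\left(Q,Z \right)} = -8$ ($j{\left(Q,Z \right)} = -3 + \left(1 - 6\right) = -3 - 5 = -8$)
$U = -100$ ($U = -81 - 19 = -100$)
$k = -97$ ($k = -5 - 92 = -97$)
$k^{2} = \left(-97\right)^{2} = 9409$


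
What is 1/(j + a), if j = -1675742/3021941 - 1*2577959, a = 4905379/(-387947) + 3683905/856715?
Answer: -200874470676895561/517847937122814831240171 ≈ -3.8790e-7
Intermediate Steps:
a = -554670375390/66472002821 (a = 4905379*(-1/387947) + 3683905*(1/856715) = -4905379/387947 + 736781/171343 = -554670375390/66472002821 ≈ -8.3444)
j = -7790441674161/3021941 (j = -1675742*1/3021941 - 2577959 = -1675742/3021941 - 2577959 = -7790441674161/3021941 ≈ -2.5780e+6)
1/(j + a) = 1/(-7790441674161/3021941 - 554670375390/66472002821) = 1/(-517847937122814831240171/200874470676895561) = -200874470676895561/517847937122814831240171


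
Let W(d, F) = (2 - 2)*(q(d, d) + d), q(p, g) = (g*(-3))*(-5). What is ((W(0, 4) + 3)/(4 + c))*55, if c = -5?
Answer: -165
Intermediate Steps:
q(p, g) = 15*g (q(p, g) = -3*g*(-5) = 15*g)
W(d, F) = 0 (W(d, F) = (2 - 2)*(15*d + d) = 0*(16*d) = 0)
((W(0, 4) + 3)/(4 + c))*55 = ((0 + 3)/(4 - 5))*55 = (3/(-1))*55 = (3*(-1))*55 = -3*55 = -165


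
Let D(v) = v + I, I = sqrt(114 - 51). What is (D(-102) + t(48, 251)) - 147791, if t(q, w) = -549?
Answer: -148442 + 3*sqrt(7) ≈ -1.4843e+5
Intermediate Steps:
I = 3*sqrt(7) (I = sqrt(63) = 3*sqrt(7) ≈ 7.9373)
D(v) = v + 3*sqrt(7)
(D(-102) + t(48, 251)) - 147791 = ((-102 + 3*sqrt(7)) - 549) - 147791 = (-651 + 3*sqrt(7)) - 147791 = -148442 + 3*sqrt(7)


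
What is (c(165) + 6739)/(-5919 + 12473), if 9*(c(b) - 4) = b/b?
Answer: 30344/29493 ≈ 1.0289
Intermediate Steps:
c(b) = 37/9 (c(b) = 4 + (b/b)/9 = 4 + (1/9)*1 = 4 + 1/9 = 37/9)
(c(165) + 6739)/(-5919 + 12473) = (37/9 + 6739)/(-5919 + 12473) = (60688/9)/6554 = (60688/9)*(1/6554) = 30344/29493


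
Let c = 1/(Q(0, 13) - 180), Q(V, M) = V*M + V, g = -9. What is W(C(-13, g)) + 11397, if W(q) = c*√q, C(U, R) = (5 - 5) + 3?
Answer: 11397 - √3/180 ≈ 11397.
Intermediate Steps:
Q(V, M) = V + M*V (Q(V, M) = M*V + V = V + M*V)
C(U, R) = 3 (C(U, R) = 0 + 3 = 3)
c = -1/180 (c = 1/(0*(1 + 13) - 180) = 1/(0*14 - 180) = 1/(0 - 180) = 1/(-180) = -1/180 ≈ -0.0055556)
W(q) = -√q/180
W(C(-13, g)) + 11397 = -√3/180 + 11397 = 11397 - √3/180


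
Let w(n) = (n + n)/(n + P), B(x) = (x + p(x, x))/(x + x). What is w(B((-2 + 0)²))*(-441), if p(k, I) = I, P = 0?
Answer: -882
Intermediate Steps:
B(x) = 1 (B(x) = (x + x)/(x + x) = (2*x)/((2*x)) = (2*x)*(1/(2*x)) = 1)
w(n) = 2 (w(n) = (n + n)/(n + 0) = (2*n)/n = 2)
w(B((-2 + 0)²))*(-441) = 2*(-441) = -882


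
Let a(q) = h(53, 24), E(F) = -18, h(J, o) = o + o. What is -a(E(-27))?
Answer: -48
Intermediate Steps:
h(J, o) = 2*o
a(q) = 48 (a(q) = 2*24 = 48)
-a(E(-27)) = -1*48 = -48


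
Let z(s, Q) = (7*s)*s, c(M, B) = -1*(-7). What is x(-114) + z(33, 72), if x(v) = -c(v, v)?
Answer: 7616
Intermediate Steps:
c(M, B) = 7
x(v) = -7 (x(v) = -1*7 = -7)
z(s, Q) = 7*s**2
x(-114) + z(33, 72) = -7 + 7*33**2 = -7 + 7*1089 = -7 + 7623 = 7616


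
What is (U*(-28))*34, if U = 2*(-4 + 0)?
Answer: 7616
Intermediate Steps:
U = -8 (U = 2*(-4) = -8)
(U*(-28))*34 = -8*(-28)*34 = 224*34 = 7616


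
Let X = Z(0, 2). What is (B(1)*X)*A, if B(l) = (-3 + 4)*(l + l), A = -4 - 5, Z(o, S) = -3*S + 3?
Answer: 54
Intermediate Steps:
Z(o, S) = 3 - 3*S
X = -3 (X = 3 - 3*2 = 3 - 6 = -3)
A = -9
B(l) = 2*l (B(l) = 1*(2*l) = 2*l)
(B(1)*X)*A = ((2*1)*(-3))*(-9) = (2*(-3))*(-9) = -6*(-9) = 54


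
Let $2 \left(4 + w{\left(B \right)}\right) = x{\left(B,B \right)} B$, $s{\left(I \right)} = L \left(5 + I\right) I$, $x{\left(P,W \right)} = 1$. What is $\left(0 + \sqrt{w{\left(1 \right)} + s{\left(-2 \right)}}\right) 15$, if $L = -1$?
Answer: $\frac{15 \sqrt{10}}{2} \approx 23.717$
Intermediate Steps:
$s{\left(I \right)} = I \left(-5 - I\right)$ ($s{\left(I \right)} = - (5 + I) I = \left(-5 - I\right) I = I \left(-5 - I\right)$)
$w{\left(B \right)} = -4 + \frac{B}{2}$ ($w{\left(B \right)} = -4 + \frac{1 B}{2} = -4 + \frac{B}{2}$)
$\left(0 + \sqrt{w{\left(1 \right)} + s{\left(-2 \right)}}\right) 15 = \left(0 + \sqrt{\left(-4 + \frac{1}{2} \cdot 1\right) - - 2 \left(5 - 2\right)}\right) 15 = \left(0 + \sqrt{\left(-4 + \frac{1}{2}\right) - \left(-2\right) 3}\right) 15 = \left(0 + \sqrt{- \frac{7}{2} + 6}\right) 15 = \left(0 + \sqrt{\frac{5}{2}}\right) 15 = \left(0 + \frac{\sqrt{10}}{2}\right) 15 = \frac{\sqrt{10}}{2} \cdot 15 = \frac{15 \sqrt{10}}{2}$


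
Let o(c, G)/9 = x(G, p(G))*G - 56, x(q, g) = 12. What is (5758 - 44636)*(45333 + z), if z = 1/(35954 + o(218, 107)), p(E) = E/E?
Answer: -41423012177561/23503 ≈ -1.7625e+9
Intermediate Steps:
p(E) = 1
o(c, G) = -504 + 108*G (o(c, G) = 9*(12*G - 56) = 9*(-56 + 12*G) = -504 + 108*G)
z = 1/47006 (z = 1/(35954 + (-504 + 108*107)) = 1/(35954 + (-504 + 11556)) = 1/(35954 + 11052) = 1/47006 ≈ 2.1274e-5)
(5758 - 44636)*(45333 + z) = (5758 - 44636)*(45333 + 1/47006) = -38878*2130922999/47006 = -41423012177561/23503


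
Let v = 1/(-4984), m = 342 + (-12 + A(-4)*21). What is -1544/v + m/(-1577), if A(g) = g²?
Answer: 12135481126/1577 ≈ 7.6953e+6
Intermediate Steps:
m = 666 (m = 342 + (-12 + (-4)²*21) = 342 + (-12 + 16*21) = 342 + (-12 + 336) = 342 + 324 = 666)
v = -1/4984 ≈ -0.00020064
-1544/v + m/(-1577) = -1544/(-1/4984) + 666/(-1577) = -1544*(-4984) + 666*(-1/1577) = 7695296 - 666/1577 = 12135481126/1577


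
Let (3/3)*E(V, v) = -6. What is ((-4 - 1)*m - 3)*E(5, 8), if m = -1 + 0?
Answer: -12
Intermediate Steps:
E(V, v) = -6
m = -1
((-4 - 1)*m - 3)*E(5, 8) = ((-4 - 1)*(-1) - 3)*(-6) = (-5*(-1) - 3)*(-6) = (5 - 3)*(-6) = 2*(-6) = -12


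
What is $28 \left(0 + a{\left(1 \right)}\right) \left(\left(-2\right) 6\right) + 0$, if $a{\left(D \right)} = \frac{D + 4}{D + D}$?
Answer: $-840$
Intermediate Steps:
$a{\left(D \right)} = \frac{4 + D}{2 D}$
$28 \left(0 + a{\left(1 \right)}\right) \left(\left(-2\right) 6\right) + 0 = 28 \left(0 + \frac{4 + 1}{2 \cdot 1}\right) \left(\left(-2\right) 6\right) + 0 = 28 \left(0 + \frac{1}{2} \cdot 1 \cdot 5\right) \left(-12\right) + 0 = 28 \left(0 + \frac{5}{2}\right) \left(-12\right) + 0 = 28 \cdot \frac{5}{2} \left(-12\right) + 0 = 28 \left(-30\right) + 0 = -840 + 0 = -840$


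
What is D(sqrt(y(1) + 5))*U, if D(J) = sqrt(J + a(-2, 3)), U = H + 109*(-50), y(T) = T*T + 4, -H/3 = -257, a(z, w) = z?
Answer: -4679*sqrt(-2 + sqrt(10)) ≈ -5044.4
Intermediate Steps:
H = 771 (H = -3*(-257) = 771)
y(T) = 4 + T**2 (y(T) = T**2 + 4 = 4 + T**2)
U = -4679 (U = 771 + 109*(-50) = 771 - 5450 = -4679)
D(J) = sqrt(-2 + J) (D(J) = sqrt(J - 2) = sqrt(-2 + J))
D(sqrt(y(1) + 5))*U = sqrt(-2 + sqrt((4 + 1**2) + 5))*(-4679) = sqrt(-2 + sqrt((4 + 1) + 5))*(-4679) = sqrt(-2 + sqrt(5 + 5))*(-4679) = sqrt(-2 + sqrt(10))*(-4679) = -4679*sqrt(-2 + sqrt(10))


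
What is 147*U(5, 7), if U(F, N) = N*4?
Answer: 4116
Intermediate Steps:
U(F, N) = 4*N
147*U(5, 7) = 147*(4*7) = 147*28 = 4116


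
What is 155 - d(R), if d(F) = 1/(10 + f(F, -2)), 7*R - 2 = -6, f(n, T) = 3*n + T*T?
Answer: 13323/86 ≈ 154.92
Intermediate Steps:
f(n, T) = T² + 3*n (f(n, T) = 3*n + T² = T² + 3*n)
R = -4/7 (R = 2/7 + (⅐)*(-6) = 2/7 - 6/7 = -4/7 ≈ -0.57143)
d(F) = 1/(14 + 3*F) (d(F) = 1/(10 + ((-2)² + 3*F)) = 1/(10 + (4 + 3*F)) = 1/(14 + 3*F))
155 - d(R) = 155 - 1/(14 + 3*(-4/7)) = 155 - 1/(14 - 12/7) = 155 - 1/86/7 = 155 - 1*7/86 = 155 - 7/86 = 13323/86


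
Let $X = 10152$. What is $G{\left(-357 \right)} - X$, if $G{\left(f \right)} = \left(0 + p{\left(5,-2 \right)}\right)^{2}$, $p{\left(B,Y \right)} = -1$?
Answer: $-10151$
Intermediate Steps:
$G{\left(f \right)} = 1$ ($G{\left(f \right)} = \left(0 - 1\right)^{2} = \left(-1\right)^{2} = 1$)
$G{\left(-357 \right)} - X = 1 - 10152 = -10151$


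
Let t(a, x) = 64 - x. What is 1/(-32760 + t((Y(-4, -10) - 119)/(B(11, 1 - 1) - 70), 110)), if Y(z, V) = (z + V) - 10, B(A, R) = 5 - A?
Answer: -1/32806 ≈ -3.0482e-5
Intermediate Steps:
Y(z, V) = -10 + V + z (Y(z, V) = (V + z) - 10 = -10 + V + z)
1/(-32760 + t((Y(-4, -10) - 119)/(B(11, 1 - 1) - 70), 110)) = 1/(-32760 + (64 - 1*110)) = 1/(-32760 + (64 - 110)) = 1/(-32760 - 46) = 1/(-32806) = -1/32806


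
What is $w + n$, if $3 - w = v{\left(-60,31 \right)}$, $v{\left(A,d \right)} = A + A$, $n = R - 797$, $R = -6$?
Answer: $-680$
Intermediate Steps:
$n = -803$ ($n = -6 - 797 = -803$)
$v{\left(A,d \right)} = 2 A$
$w = 123$ ($w = 3 - 2 \left(-60\right) = 3 - -120 = 3 + 120 = 123$)
$w + n = 123 - 803 = -680$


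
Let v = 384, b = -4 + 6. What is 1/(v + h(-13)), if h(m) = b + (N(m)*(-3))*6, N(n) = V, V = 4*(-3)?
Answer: 1/602 ≈ 0.0016611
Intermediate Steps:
b = 2
V = -12
N(n) = -12
h(m) = 218 (h(m) = 2 - 12*(-3)*6 = 2 + 36*6 = 2 + 216 = 218)
1/(v + h(-13)) = 1/(384 + 218) = 1/602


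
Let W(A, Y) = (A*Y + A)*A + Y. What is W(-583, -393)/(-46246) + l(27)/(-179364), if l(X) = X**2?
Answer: 3982977701725/1382477924 ≈ 2881.0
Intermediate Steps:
W(A, Y) = Y + A*(A + A*Y) (W(A, Y) = (A + A*Y)*A + Y = A*(A + A*Y) + Y = Y + A*(A + A*Y))
W(-583, -393)/(-46246) + l(27)/(-179364) = (-393 + (-583)**2 - 393*(-583)**2)/(-46246) + 27**2/(-179364) = (-393 + 339889 - 393*339889)*(-1/46246) + 729*(-1/179364) = (-393 + 339889 - 133576377)*(-1/46246) - 243/59788 = -133236881*(-1/46246) - 243/59788 = 133236881/46246 - 243/59788 = 3982977701725/1382477924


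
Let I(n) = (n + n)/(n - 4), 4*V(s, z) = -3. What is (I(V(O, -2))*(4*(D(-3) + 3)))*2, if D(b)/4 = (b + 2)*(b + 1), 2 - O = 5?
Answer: 528/19 ≈ 27.789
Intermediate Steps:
O = -3 (O = 2 - 1*5 = 2 - 5 = -3)
V(s, z) = -3/4 (V(s, z) = (1/4)*(-3) = -3/4)
D(b) = 4*(1 + b)*(2 + b) (D(b) = 4*((b + 2)*(b + 1)) = 4*((2 + b)*(1 + b)) = 4*((1 + b)*(2 + b)) = 4*(1 + b)*(2 + b))
I(n) = 2*n/(-4 + n) (I(n) = (2*n)/(-4 + n) = 2*n/(-4 + n))
(I(V(O, -2))*(4*(D(-3) + 3)))*2 = ((2*(-3/4)/(-4 - 3/4))*(4*((8 + 4*(-3)**2 + 12*(-3)) + 3)))*2 = ((2*(-3/4)/(-19/4))*(4*((8 + 4*9 - 36) + 3)))*2 = ((2*(-3/4)*(-4/19))*(4*((8 + 36 - 36) + 3)))*2 = (6*(4*(8 + 3))/19)*2 = (6*(4*11)/19)*2 = ((6/19)*44)*2 = (264/19)*2 = 528/19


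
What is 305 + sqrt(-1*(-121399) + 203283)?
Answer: 305 + sqrt(324682) ≈ 874.81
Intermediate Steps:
305 + sqrt(-1*(-121399) + 203283) = 305 + sqrt(121399 + 203283) = 305 + sqrt(324682)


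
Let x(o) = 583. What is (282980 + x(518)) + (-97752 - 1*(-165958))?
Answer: 351769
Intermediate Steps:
(282980 + x(518)) + (-97752 - 1*(-165958)) = (282980 + 583) + (-97752 - 1*(-165958)) = 283563 + (-97752 + 165958) = 283563 + 68206 = 351769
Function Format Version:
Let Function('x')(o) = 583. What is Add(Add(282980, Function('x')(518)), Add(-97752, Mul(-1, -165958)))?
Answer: 351769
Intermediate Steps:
Add(Add(282980, Function('x')(518)), Add(-97752, Mul(-1, -165958))) = Add(Add(282980, 583), Add(-97752, Mul(-1, -165958))) = Add(283563, Add(-97752, 165958)) = Add(283563, 68206) = 351769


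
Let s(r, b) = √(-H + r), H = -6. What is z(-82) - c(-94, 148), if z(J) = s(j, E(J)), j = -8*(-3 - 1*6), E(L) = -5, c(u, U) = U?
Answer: -148 + √78 ≈ -139.17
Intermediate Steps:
j = 72 (j = -8*(-3 - 6) = -8*(-9) = -1*(-72) = 72)
s(r, b) = √(6 + r) (s(r, b) = √(-1*(-6) + r) = √(6 + r))
z(J) = √78 (z(J) = √(6 + 72) = √78)
z(-82) - c(-94, 148) = √78 - 1*148 = √78 - 148 = -148 + √78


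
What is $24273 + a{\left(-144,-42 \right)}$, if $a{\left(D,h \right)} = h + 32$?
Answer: $24263$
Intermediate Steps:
$a{\left(D,h \right)} = 32 + h$
$24273 + a{\left(-144,-42 \right)} = 24273 + \left(32 - 42\right) = 24273 - 10 = 24263$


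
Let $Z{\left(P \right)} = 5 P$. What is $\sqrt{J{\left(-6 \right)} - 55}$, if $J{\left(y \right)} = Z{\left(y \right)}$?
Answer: $i \sqrt{85} \approx 9.2195 i$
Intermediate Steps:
$J{\left(y \right)} = 5 y$
$\sqrt{J{\left(-6 \right)} - 55} = \sqrt{5 \left(-6\right) - 55} = \sqrt{-30 - 55} = \sqrt{-85} = i \sqrt{85}$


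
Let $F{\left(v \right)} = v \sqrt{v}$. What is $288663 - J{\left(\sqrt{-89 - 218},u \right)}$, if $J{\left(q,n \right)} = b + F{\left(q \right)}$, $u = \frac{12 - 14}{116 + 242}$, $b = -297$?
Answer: $288960 - \left(-307\right)^{\frac{3}{4}} \approx 2.8901 \cdot 10^{5} - 51.861 i$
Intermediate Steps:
$F{\left(v \right)} = v^{\frac{3}{2}}$
$u = - \frac{1}{179}$ ($u = - \frac{2}{358} = \left(-2\right) \frac{1}{358} = - \frac{1}{179} \approx -0.0055866$)
$J{\left(q,n \right)} = -297 + q^{\frac{3}{2}}$
$288663 - J{\left(\sqrt{-89 - 218},u \right)} = 288663 - \left(-297 + \left(\sqrt{-89 - 218}\right)^{\frac{3}{2}}\right) = 288663 - \left(-297 + \left(\sqrt{-307}\right)^{\frac{3}{2}}\right) = 288663 - \left(-297 + \left(i \sqrt{307}\right)^{\frac{3}{2}}\right) = 288663 - \left(-297 + 307^{\frac{3}{4}} i^{\frac{3}{2}}\right) = 288663 + \left(297 - 307^{\frac{3}{4}} i^{\frac{3}{2}}\right) = 288960 - 307^{\frac{3}{4}} i^{\frac{3}{2}}$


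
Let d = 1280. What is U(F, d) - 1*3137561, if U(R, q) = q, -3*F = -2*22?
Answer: -3136281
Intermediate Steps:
F = 44/3 (F = -(-2)*22/3 = -⅓*(-44) = 44/3 ≈ 14.667)
U(F, d) - 1*3137561 = 1280 - 1*3137561 = 1280 - 3137561 = -3136281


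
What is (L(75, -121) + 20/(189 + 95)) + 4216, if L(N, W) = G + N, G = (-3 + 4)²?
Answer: 304737/71 ≈ 4292.1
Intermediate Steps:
G = 1 (G = 1² = 1)
L(N, W) = 1 + N
(L(75, -121) + 20/(189 + 95)) + 4216 = ((1 + 75) + 20/(189 + 95)) + 4216 = (76 + 20/284) + 4216 = (76 + (1/284)*20) + 4216 = (76 + 5/71) + 4216 = 5401/71 + 4216 = 304737/71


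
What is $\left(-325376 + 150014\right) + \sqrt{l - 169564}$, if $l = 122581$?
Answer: $-175362 + i \sqrt{46983} \approx -1.7536 \cdot 10^{5} + 216.76 i$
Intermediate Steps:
$\left(-325376 + 150014\right) + \sqrt{l - 169564} = \left(-325376 + 150014\right) + \sqrt{122581 - 169564} = -175362 + \sqrt{-46983} = -175362 + i \sqrt{46983}$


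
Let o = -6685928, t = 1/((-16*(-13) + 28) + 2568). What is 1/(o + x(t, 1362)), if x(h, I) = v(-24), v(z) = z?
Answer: -1/6685952 ≈ -1.4957e-7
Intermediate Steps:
t = 1/2804 (t = 1/((208 + 28) + 2568) = 1/(236 + 2568) = 1/2804 ≈ 0.00035663)
x(h, I) = -24
1/(o + x(t, 1362)) = 1/(-6685928 - 24) = 1/(-6685952) = -1/6685952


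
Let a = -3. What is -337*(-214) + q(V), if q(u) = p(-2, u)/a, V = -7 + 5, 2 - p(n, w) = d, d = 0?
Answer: 216352/3 ≈ 72117.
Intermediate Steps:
p(n, w) = 2 (p(n, w) = 2 - 1*0 = 2 + 0 = 2)
V = -2
q(u) = -⅔ (q(u) = 2/(-3) = 2*(-⅓) = -⅔)
-337*(-214) + q(V) = -337*(-214) - ⅔ = 72118 - ⅔ = 216352/3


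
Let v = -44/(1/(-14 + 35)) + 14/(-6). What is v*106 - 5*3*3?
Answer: -294709/3 ≈ -98236.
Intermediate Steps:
v = -2779/3 (v = -44/(1/21) + 14*(-⅙) = -44/1/21 - 7/3 = -44*21 - 7/3 = -924 - 7/3 = -2779/3 ≈ -926.33)
v*106 - 5*3*3 = -2779/3*106 - 5*3*3 = -294574/3 - 15*3 = -294574/3 - 45 = -294709/3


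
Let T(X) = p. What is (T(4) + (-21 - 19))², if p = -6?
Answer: 2116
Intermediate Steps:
T(X) = -6
(T(4) + (-21 - 19))² = (-6 + (-21 - 19))² = (-6 - 40)² = (-46)² = 2116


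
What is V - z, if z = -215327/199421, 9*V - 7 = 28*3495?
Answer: 19518672950/1794789 ≈ 10875.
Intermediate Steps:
V = 97867/9 (V = 7/9 + (28*3495)/9 = 7/9 + (⅑)*97860 = 7/9 + 32620/3 = 97867/9 ≈ 10874.)
z = -215327/199421 (z = -215327*1/199421 = -215327/199421 ≈ -1.0798)
V - z = 97867/9 - 1*(-215327/199421) = 97867/9 + 215327/199421 = 19518672950/1794789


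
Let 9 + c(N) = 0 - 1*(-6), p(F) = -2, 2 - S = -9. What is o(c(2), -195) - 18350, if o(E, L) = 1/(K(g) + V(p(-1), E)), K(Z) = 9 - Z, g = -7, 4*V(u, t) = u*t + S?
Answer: -1486346/81 ≈ -18350.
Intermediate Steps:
S = 11 (S = 2 - 1*(-9) = 2 + 9 = 11)
c(N) = -3 (c(N) = -9 + (0 - 1*(-6)) = -9 + (0 + 6) = -9 + 6 = -3)
V(u, t) = 11/4 + t*u/4 (V(u, t) = (u*t + 11)/4 = (t*u + 11)/4 = (11 + t*u)/4 = 11/4 + t*u/4)
o(E, L) = 1/(75/4 - E/2) (o(E, L) = 1/((9 - 1*(-7)) + (11/4 + (1/4)*E*(-2))) = 1/((9 + 7) + (11/4 - E/2)) = 1/(16 + (11/4 - E/2)) = 1/(75/4 - E/2))
o(c(2), -195) - 18350 = 4/(75 - 2*(-3)) - 18350 = 4/(75 + 6) - 18350 = 4/81 - 18350 = -1486346/81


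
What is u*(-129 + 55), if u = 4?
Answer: -296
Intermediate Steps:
u*(-129 + 55) = 4*(-129 + 55) = 4*(-74) = -296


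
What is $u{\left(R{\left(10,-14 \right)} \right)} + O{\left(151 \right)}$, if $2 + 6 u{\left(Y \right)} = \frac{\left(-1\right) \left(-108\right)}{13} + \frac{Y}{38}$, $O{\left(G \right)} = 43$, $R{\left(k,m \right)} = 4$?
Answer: $\frac{10885}{247} \approx 44.069$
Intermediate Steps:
$u{\left(Y \right)} = \frac{41}{39} + \frac{Y}{228}$ ($u{\left(Y \right)} = - \frac{1}{3} + \frac{\frac{\left(-1\right) \left(-108\right)}{13} + \frac{Y}{38}}{6} = - \frac{1}{3} + \frac{108 \cdot \frac{1}{13} + Y \frac{1}{38}}{6} = - \frac{1}{3} + \frac{\frac{108}{13} + \frac{Y}{38}}{6} = - \frac{1}{3} + \left(\frac{18}{13} + \frac{Y}{228}\right) = \frac{41}{39} + \frac{Y}{228}$)
$u{\left(R{\left(10,-14 \right)} \right)} + O{\left(151 \right)} = \left(\frac{41}{39} + \frac{1}{228} \cdot 4\right) + 43 = \left(\frac{41}{39} + \frac{1}{57}\right) + 43 = \frac{264}{247} + 43 = \frac{10885}{247}$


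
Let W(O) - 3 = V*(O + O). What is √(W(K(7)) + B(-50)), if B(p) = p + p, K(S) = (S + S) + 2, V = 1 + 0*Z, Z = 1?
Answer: I*√65 ≈ 8.0623*I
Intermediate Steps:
V = 1 (V = 1 + 0*1 = 1 + 0 = 1)
K(S) = 2 + 2*S (K(S) = 2*S + 2 = 2 + 2*S)
W(O) = 3 + 2*O (W(O) = 3 + 1*(O + O) = 3 + 1*(2*O) = 3 + 2*O)
B(p) = 2*p
√(W(K(7)) + B(-50)) = √((3 + 2*(2 + 2*7)) + 2*(-50)) = √((3 + 2*(2 + 14)) - 100) = √((3 + 2*16) - 100) = √((3 + 32) - 100) = √(35 - 100) = √(-65) = I*√65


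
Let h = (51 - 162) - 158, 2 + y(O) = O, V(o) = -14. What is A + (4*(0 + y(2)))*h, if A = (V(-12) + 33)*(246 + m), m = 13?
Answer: 4921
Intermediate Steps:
y(O) = -2 + O
h = -269 (h = -111 - 158 = -269)
A = 4921 (A = (-14 + 33)*(246 + 13) = 19*259 = 4921)
A + (4*(0 + y(2)))*h = 4921 + (4*(0 + (-2 + 2)))*(-269) = 4921 + (4*(0 + 0))*(-269) = 4921 + (4*0)*(-269) = 4921 + 0*(-269) = 4921 + 0 = 4921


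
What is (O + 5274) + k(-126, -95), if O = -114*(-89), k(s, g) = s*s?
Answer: 31296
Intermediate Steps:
k(s, g) = s²
O = 10146
(O + 5274) + k(-126, -95) = (10146 + 5274) + (-126)² = 15420 + 15876 = 31296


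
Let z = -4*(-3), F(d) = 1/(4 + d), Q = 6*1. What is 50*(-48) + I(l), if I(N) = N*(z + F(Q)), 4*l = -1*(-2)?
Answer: -47879/20 ≈ -2393.9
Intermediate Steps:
Q = 6
l = ½ (l = (-1*(-2))/4 = (¼)*2 = ½ ≈ 0.50000)
z = 12
I(N) = 121*N/10 (I(N) = N*(12 + 1/(4 + 6)) = N*(12 + 1/10) = N*(12 + ⅒) = N*(121/10) = 121*N/10)
50*(-48) + I(l) = 50*(-48) + (121/10)*(½) = -2400 + 121/20 = -47879/20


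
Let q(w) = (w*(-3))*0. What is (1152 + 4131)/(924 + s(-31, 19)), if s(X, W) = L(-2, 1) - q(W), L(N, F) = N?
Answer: 5283/922 ≈ 5.7299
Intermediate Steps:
q(w) = 0 (q(w) = -3*w*0 = 0)
s(X, W) = -2 (s(X, W) = -2 - 1*0 = -2 + 0 = -2)
(1152 + 4131)/(924 + s(-31, 19)) = (1152 + 4131)/(924 - 2) = 5283/922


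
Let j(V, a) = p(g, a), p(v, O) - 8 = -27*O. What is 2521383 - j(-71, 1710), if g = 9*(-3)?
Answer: 2567545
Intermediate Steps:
g = -27
p(v, O) = 8 - 27*O
j(V, a) = 8 - 27*a
2521383 - j(-71, 1710) = 2521383 - (8 - 27*1710) = 2521383 - (8 - 46170) = 2521383 - 1*(-46162) = 2521383 + 46162 = 2567545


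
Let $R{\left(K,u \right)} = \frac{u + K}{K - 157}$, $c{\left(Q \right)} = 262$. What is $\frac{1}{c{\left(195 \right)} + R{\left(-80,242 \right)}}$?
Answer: $\frac{79}{20644} \approx 0.0038268$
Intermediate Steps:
$R{\left(K,u \right)} = \frac{K + u}{-157 + K}$
$\frac{1}{c{\left(195 \right)} + R{\left(-80,242 \right)}} = \frac{1}{262 + \frac{-80 + 242}{-157 - 80}} = \frac{1}{262 + \frac{1}{-237} \cdot 162} = \frac{1}{262 - \frac{54}{79}} = \frac{1}{\frac{20644}{79}} = \frac{79}{20644}$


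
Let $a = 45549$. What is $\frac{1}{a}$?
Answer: $\frac{1}{45549} \approx 2.1954 \cdot 10^{-5}$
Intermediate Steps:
$\frac{1}{a} = \frac{1}{45549}$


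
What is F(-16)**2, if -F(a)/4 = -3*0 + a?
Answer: 4096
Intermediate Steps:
F(a) = -4*a (F(a) = -4*(-3*0 + a) = -4*(0 + a) = -4*a)
F(-16)**2 = (-4*(-16))**2 = 64**2 = 4096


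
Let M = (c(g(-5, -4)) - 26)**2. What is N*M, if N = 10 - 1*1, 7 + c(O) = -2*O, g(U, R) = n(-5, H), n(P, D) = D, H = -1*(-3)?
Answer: 13689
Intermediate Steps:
H = 3
g(U, R) = 3
c(O) = -7 - 2*O
N = 9 (N = 10 - 1 = 9)
M = 1521 (M = ((-7 - 2*3) - 26)**2 = ((-7 - 6) - 26)**2 = (-13 - 26)**2 = (-39)**2 = 1521)
N*M = 9*1521 = 13689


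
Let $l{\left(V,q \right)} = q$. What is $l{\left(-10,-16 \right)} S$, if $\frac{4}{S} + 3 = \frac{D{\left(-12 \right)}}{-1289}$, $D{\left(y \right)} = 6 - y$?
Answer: $\frac{82496}{3885} \approx 21.234$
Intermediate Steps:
$S = - \frac{5156}{3885}$ ($S = \frac{4}{-3 + \frac{6 - -12}{-1289}} = \frac{4}{-3 + \left(6 + 12\right) \left(- \frac{1}{1289}\right)} = \frac{4}{-3 + 18 \left(- \frac{1}{1289}\right)} = \frac{4}{-3 - \frac{18}{1289}} = \frac{4}{- \frac{3885}{1289}} = 4 \left(- \frac{1289}{3885}\right) = - \frac{5156}{3885} \approx -1.3272$)
$l{\left(-10,-16 \right)} S = \left(-16\right) \left(- \frac{5156}{3885}\right) = \frac{82496}{3885}$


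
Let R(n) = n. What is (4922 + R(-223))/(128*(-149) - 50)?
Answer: -4699/19122 ≈ -0.24574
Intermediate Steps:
(4922 + R(-223))/(128*(-149) - 50) = (4922 - 223)/(128*(-149) - 50) = 4699/(-19072 - 50) = 4699/(-19122) = 4699*(-1/19122) = -4699/19122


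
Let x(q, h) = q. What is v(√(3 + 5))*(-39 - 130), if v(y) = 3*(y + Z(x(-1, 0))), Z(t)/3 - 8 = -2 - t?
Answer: -10647 - 1014*√2 ≈ -12081.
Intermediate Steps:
Z(t) = 18 - 3*t (Z(t) = 24 + 3*(-2 - t) = 24 + (-6 - 3*t) = 18 - 3*t)
v(y) = 63 + 3*y (v(y) = 3*(y + (18 - 3*(-1))) = 3*(y + (18 + 3)) = 3*(y + 21) = 3*(21 + y) = 63 + 3*y)
v(√(3 + 5))*(-39 - 130) = (63 + 3*√(3 + 5))*(-39 - 130) = (63 + 3*√8)*(-169) = (63 + 3*(2*√2))*(-169) = (63 + 6*√2)*(-169) = -10647 - 1014*√2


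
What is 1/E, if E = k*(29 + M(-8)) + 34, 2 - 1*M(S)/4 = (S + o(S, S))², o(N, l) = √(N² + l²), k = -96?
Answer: 35105/48802946 + 12288*√2/24401473 ≈ 0.0014315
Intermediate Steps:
M(S) = 8 - 4*(S + √2*√(S²))² (M(S) = 8 - 4*(S + √(S² + S²))² = 8 - 4*(S + √(2*S²))² = 8 - 4*(S + √2*√(S²))²)
E = -3518 + 384*(-8 + 8*√2)² (E = -96*(29 + (8 - 4*(-8 + √2*√((-8)²))²)) + 34 = -96*(29 + (8 - 4*(-8 + √2*√64)²)) + 34 = -96*(29 + (8 - 4*(-8 + √2*8)²)) + 34 = -96*(29 + (8 - 4*(-8 + 8*√2)²)) + 34 = -96*(37 - 4*(-8 + 8*√2)²) + 34 = (-3552 + 384*(-8 + 8*√2)²) + 34 = -3518 + 384*(-8 + 8*√2)² ≈ 698.58)
1/E = 1/(70210 - 49152*√2)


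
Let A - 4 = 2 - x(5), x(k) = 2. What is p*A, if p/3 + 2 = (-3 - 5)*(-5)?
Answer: 456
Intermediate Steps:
A = 4 (A = 4 + (2 - 1*2) = 4 + (2 - 2) = 4 + 0 = 4)
p = 114 (p = -6 + 3*((-3 - 5)*(-5)) = -6 + 3*(-8*(-5)) = -6 + 3*40 = -6 + 120 = 114)
p*A = 114*4 = 456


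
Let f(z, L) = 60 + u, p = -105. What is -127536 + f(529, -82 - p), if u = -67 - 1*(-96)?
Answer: -127447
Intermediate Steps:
u = 29 (u = -67 + 96 = 29)
f(z, L) = 89 (f(z, L) = 60 + 29 = 89)
-127536 + f(529, -82 - p) = -127536 + 89 = -127447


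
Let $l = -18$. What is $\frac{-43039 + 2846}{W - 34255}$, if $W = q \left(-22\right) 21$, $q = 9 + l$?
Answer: $\frac{40193}{30097} \approx 1.3354$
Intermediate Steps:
$q = -9$ ($q = 9 - 18 = -9$)
$W = 4158$ ($W = \left(-9\right) \left(-22\right) 21 = 198 \cdot 21 = 4158$)
$\frac{-43039 + 2846}{W - 34255} = \frac{-43039 + 2846}{4158 - 34255} = - \frac{40193}{-30097} = \left(-40193\right) \left(- \frac{1}{30097}\right) = \frac{40193}{30097}$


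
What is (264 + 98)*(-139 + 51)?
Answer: -31856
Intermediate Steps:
(264 + 98)*(-139 + 51) = 362*(-88) = -31856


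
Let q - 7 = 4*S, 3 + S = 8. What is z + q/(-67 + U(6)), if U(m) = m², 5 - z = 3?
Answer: 35/31 ≈ 1.1290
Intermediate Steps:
z = 2 (z = 5 - 1*3 = 5 - 3 = 2)
S = 5 (S = -3 + 8 = 5)
q = 27 (q = 7 + 4*5 = 7 + 20 = 27)
z + q/(-67 + U(6)) = 2 + 27/(-67 + 6²) = 2 + 27/(-67 + 36) = 2 + 27/(-31) = 2 + 27*(-1/31) = 2 - 27/31 = 35/31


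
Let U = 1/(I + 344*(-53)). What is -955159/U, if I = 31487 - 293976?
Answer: 268133189639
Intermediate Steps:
I = -262489
U = -1/280721 (U = 1/(-262489 + 344*(-53)) = 1/(-262489 - 18232) = 1/(-280721) = -1/280721 ≈ -3.5623e-6)
-955159/U = -955159/(-1/280721) = -955159*(-280721) = 268133189639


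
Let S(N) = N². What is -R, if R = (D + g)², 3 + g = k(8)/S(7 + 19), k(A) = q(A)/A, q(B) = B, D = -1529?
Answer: -1072531568161/456976 ≈ -2.3470e+6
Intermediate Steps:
k(A) = 1 (k(A) = A/A = 1)
g = -2027/676 (g = -3 + 1/(7 + 19)² = -3 + 1/26² = -3 + 1/676 = -2027/676 ≈ -2.9985)
R = 1072531568161/456976 (R = (-1529 - 2027/676)² = (-1035631/676)² = 1072531568161/456976 ≈ 2.3470e+6)
-R = -1*1072531568161/456976 = -1072531568161/456976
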